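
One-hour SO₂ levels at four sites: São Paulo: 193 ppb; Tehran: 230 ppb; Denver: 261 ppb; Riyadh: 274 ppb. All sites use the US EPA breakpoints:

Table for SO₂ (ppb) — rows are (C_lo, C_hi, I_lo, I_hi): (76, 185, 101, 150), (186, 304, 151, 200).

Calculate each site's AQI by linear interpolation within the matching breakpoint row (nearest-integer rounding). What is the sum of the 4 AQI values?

693

São Paulo: row 186–304 (AQI 151–200). (200−151)·(193−186)/(304−186) + 151 = 49·7/118 + 151 ≈ 153.91 → 154.
Tehran: row 186–304 (AQI 151–200). (200−151)·(230−186)/(304−186) + 151 = 49·44/118 + 151 ≈ 169.27 → 169.
Denver 261: bracket 186–304 → index 151–200; slope 49/118, offset 75.
AQI = 151 + 49/118·75 ≈ 182.14 ⇒ 182.
Riyadh: 274 ∈ [186, 304] ↔ index [151, 200].
151 + (274−186)·(200−151)/(304−186) = 151 + 88·49/118 ≈ 187.54, so AQI = 188.
AQIs: São Paulo=154, Tehran=169, Denver=182, Riyadh=188. Sum = 154 + 169 + 182 + 188 = 693.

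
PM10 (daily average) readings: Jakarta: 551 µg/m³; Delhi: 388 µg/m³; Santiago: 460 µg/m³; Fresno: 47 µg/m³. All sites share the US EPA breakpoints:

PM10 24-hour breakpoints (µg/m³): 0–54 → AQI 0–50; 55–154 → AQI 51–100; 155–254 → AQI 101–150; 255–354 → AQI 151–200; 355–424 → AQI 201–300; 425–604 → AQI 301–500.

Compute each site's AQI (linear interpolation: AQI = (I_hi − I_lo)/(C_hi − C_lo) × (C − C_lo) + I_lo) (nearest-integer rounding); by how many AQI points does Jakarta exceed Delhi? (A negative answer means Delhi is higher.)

Jakarta: 551 ∈ [425, 604] ↔ index [301, 500].
301 + (551−425)·(500−301)/(604−425) = 301 + 126·199/179 ≈ 441.08, so AQI = 441.
Delhi: 388 lies in 355–424, so I_lo=201, I_hi=300, C_lo=355, C_hi=424.
(300−201)/(424−355) × (388−355) + 201 = 99/69 × 33 + 201 ≈ 248.35 → 248.
Santiago: 460 lies in 425–604, so I_lo=301, I_hi=500, C_lo=425, C_hi=604.
(500−301)/(604−425) × (460−425) + 301 = 199/179 × 35 + 301 ≈ 339.91 → 340.
Fresno: row 0–54 (AQI 0–50). (50−0)·(47−0)/(54−0) + 0 = 50·47/54 + 0 ≈ 43.52 → 44.
AQIs: Jakarta=441, Delhi=248, Santiago=340, Fresno=44. Jakarta (441) − Delhi (248) = 193.

193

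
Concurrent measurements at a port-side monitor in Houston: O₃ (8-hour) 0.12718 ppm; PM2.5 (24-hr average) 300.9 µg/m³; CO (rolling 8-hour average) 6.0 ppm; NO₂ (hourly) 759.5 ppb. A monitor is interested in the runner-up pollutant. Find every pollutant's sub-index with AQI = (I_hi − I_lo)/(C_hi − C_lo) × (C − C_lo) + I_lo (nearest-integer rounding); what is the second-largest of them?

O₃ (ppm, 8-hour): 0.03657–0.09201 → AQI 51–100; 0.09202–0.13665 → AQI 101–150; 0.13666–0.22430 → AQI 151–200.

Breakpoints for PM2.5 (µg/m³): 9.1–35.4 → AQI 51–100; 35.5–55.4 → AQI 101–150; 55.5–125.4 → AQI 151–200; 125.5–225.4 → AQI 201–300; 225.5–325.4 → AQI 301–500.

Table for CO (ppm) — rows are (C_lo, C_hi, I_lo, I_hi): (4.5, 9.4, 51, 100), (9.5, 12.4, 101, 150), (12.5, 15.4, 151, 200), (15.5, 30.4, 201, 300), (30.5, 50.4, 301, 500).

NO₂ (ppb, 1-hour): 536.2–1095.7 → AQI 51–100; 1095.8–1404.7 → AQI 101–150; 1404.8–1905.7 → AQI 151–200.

O₃: 0.12718 ∈ [0.09202, 0.13665] ↔ index [101, 150].
101 + (0.12718−0.09202)·(150−101)/(0.13665−0.09202) = 101 + 0.03516·49/0.04463 ≈ 139.60, so AQI = 140.
PM2.5: 300.9 lies in 225.5–325.4, so I_lo=301, I_hi=500, C_lo=225.5, C_hi=325.4.
(500−301)/(325.4−225.5) × (300.9−225.5) + 301 = 199/99.9 × 75.4 + 301 ≈ 451.20 → 451.
CO 6.0: bracket 4.5–9.4 → index 51–100; slope 49/4.9, offset 1.5.
AQI = 51 + 49/4.9·1.5 ≈ 66.00 ⇒ 66.
NO₂: 759.5 ∈ [536.2, 1095.7] ↔ index [51, 100].
51 + (759.5−536.2)·(100−51)/(1095.7−536.2) = 51 + 223.3·49/559.5 ≈ 70.56, so AQI = 71.
Sub-indices: O₃→140, PM2.5→451, CO→66, NO₂→71. Ranked high→low: 451, 140, 71, 66. Second-highest sub-index = 140.

140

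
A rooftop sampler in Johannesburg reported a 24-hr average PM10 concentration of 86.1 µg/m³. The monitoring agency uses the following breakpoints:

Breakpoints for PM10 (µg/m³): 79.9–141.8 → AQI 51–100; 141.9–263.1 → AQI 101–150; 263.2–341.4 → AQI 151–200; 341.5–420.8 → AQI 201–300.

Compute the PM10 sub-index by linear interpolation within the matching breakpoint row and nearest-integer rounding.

PM10: 86.1 ∈ [79.9, 141.8] ↔ index [51, 100].
51 + (86.1−79.9)·(100−51)/(141.8−79.9) = 51 + 6.2·49/61.9 ≈ 55.91, so AQI = 56.

56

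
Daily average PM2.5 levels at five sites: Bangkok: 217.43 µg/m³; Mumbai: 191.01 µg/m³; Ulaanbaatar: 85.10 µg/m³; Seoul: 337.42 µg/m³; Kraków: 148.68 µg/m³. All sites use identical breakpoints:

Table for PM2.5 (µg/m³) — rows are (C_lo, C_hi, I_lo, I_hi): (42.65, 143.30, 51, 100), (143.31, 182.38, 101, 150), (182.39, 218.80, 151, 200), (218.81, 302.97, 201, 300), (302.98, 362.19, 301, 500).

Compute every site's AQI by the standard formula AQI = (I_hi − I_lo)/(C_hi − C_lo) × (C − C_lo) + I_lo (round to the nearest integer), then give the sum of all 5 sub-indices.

Bangkok: row 182.39–218.80 (AQI 151–200). (200−151)·(217.43−182.39)/(218.80−182.39) + 151 = 49·35.04/36.41 + 151 ≈ 198.16 → 198.
Mumbai: 191.01 lies in 182.39–218.80, so I_lo=151, I_hi=200, C_lo=182.39, C_hi=218.80.
(200−151)/(218.80−182.39) × (191.01−182.39) + 151 = 49/36.41 × 8.62 + 151 ≈ 162.60 → 163.
Ulaanbaatar: row 42.65–143.30 (AQI 51–100). (100−51)·(85.10−42.65)/(143.30−42.65) + 51 = 49·42.45/100.65 + 51 ≈ 71.67 → 72.
Seoul 337.42: bracket 302.98–362.19 → index 301–500; slope 199/59.21, offset 34.44.
AQI = 301 + 199/59.21·34.44 ≈ 416.75 ⇒ 417.
Kraków: row 143.31–182.38 (AQI 101–150). (150−101)·(148.68−143.31)/(182.38−143.31) + 101 = 49·5.37/39.07 + 101 ≈ 107.73 → 108.
AQIs: Bangkok=198, Mumbai=163, Ulaanbaatar=72, Seoul=417, Kraków=108. Sum = 198 + 163 + 72 + 417 + 108 = 958.

958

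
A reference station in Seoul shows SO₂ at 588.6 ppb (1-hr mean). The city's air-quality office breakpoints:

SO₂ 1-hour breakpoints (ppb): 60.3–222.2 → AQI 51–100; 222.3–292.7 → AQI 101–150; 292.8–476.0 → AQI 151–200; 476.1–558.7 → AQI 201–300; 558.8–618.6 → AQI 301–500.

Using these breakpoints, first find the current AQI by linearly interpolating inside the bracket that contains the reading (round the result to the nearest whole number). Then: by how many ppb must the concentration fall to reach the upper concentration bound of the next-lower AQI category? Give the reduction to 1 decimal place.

SO₂ 588.6: bracket 558.8–618.6 → index 301–500; slope 199/59.8, offset 29.8.
AQI = 301 + 199/59.8·29.8 ≈ 400.17 ⇒ 400.
Current AQI 400 is in the Hazardous range (301–500). The next-lower category tops out at AQI 300, whose upper concentration bound is 558.7 ppb.
Reduction needed = 588.6 − 558.7 = 29.9 ppb.

29.9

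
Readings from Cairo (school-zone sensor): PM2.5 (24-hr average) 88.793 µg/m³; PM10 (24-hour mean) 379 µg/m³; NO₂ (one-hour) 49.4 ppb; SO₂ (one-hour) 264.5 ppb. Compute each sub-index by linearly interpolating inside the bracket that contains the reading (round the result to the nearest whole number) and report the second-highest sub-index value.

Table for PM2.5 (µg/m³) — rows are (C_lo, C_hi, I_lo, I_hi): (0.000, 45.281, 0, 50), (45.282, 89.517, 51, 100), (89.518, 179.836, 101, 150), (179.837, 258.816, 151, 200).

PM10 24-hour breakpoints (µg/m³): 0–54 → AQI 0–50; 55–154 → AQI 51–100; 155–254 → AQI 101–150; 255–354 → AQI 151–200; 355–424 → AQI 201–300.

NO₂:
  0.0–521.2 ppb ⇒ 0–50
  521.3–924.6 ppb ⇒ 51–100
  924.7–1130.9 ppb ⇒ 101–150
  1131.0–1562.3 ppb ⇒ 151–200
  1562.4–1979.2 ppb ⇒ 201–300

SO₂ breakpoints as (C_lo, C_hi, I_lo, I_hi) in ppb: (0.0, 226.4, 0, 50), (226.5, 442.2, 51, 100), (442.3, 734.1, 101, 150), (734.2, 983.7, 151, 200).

PM2.5: 88.793 ∈ [45.282, 89.517] ↔ index [51, 100].
51 + (88.793−45.282)·(100−51)/(89.517−45.282) = 51 + 43.511·49/44.235 ≈ 99.20, so AQI = 99.
PM10: 379 ∈ [355, 424] ↔ index [201, 300].
201 + (379−355)·(300−201)/(424−355) = 201 + 24·99/69 ≈ 235.43, so AQI = 235.
NO₂: row 0.0–521.2 (AQI 0–50). (50−0)·(49.4−0.0)/(521.2−0.0) + 0 = 50·49.4/521.2 + 0 ≈ 4.74 → 5.
SO₂: row 226.5–442.2 (AQI 51–100). (100−51)·(264.5−226.5)/(442.2−226.5) + 51 = 49·38.0/215.7 + 51 ≈ 59.63 → 60.
Sub-indices: PM2.5→99, PM10→235, NO₂→5, SO₂→60. Ranked high→low: 235, 99, 60, 5. Second-highest sub-index = 99.

99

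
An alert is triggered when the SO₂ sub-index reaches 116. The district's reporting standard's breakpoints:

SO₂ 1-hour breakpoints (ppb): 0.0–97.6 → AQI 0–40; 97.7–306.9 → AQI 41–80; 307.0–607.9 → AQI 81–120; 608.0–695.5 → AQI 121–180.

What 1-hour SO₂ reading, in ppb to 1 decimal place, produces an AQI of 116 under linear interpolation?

AQI 116 lies in the 81–120 band, which corresponds to 307.0–607.9 ppb.
C = 307.0 + (116−81)×(607.9−307.0)/(120−81) = 307.0 + 35×300.9/39 ≈ 577.038 ppb → 577.0 ppb to 1 dp.

577.0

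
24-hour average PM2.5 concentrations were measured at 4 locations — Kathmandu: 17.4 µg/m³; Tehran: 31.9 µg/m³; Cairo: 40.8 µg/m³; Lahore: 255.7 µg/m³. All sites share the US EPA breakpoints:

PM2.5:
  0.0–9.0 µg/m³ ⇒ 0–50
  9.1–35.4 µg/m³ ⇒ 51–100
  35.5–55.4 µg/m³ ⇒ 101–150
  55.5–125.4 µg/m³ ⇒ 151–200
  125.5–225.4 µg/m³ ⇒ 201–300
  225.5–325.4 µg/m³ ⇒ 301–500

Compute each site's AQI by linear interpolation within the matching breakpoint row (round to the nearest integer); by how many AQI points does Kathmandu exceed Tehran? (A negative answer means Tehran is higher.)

-27

Kathmandu 17.4: bracket 9.1–35.4 → index 51–100; slope 49/26.3, offset 8.3.
AQI = 51 + 49/26.3·8.3 ≈ 66.46 ⇒ 66.
Tehran: 31.9 lies in 9.1–35.4, so I_lo=51, I_hi=100, C_lo=9.1, C_hi=35.4.
(100−51)/(35.4−9.1) × (31.9−9.1) + 51 = 49/26.3 × 22.8 + 51 ≈ 93.48 → 93.
Cairo: 40.8 ∈ [35.5, 55.4] ↔ index [101, 150].
101 + (40.8−35.5)·(150−101)/(55.4−35.5) = 101 + 5.3·49/19.9 ≈ 114.05, so AQI = 114.
Lahore: 255.7 lies in 225.5–325.4, so I_lo=301, I_hi=500, C_lo=225.5, C_hi=325.4.
(500−301)/(325.4−225.5) × (255.7−225.5) + 301 = 199/99.9 × 30.2 + 301 ≈ 361.16 → 361.
AQIs: Kathmandu=66, Tehran=93, Cairo=114, Lahore=361. Kathmandu (66) − Tehran (93) = -27.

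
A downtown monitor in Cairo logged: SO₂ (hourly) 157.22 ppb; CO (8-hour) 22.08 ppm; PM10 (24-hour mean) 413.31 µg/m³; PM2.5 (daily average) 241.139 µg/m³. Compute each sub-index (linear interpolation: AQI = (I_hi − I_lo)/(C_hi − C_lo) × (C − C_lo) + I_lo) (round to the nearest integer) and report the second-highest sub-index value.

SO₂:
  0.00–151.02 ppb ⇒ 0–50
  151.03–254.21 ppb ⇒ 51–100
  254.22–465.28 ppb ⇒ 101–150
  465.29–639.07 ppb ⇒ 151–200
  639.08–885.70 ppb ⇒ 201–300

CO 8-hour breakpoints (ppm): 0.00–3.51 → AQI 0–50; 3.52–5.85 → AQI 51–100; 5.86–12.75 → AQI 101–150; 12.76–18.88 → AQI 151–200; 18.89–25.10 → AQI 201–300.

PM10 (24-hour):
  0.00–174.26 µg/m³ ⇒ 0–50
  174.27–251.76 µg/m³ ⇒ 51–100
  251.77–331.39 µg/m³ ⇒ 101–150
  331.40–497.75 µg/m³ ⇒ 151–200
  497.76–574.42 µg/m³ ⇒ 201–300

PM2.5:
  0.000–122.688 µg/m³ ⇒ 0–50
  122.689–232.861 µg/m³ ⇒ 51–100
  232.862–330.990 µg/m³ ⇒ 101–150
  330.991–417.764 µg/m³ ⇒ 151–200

175

SO₂ 157.22: bracket 151.03–254.21 → index 51–100; slope 49/103.18, offset 6.19.
AQI = 51 + 49/103.18·6.19 ≈ 53.94 ⇒ 54.
CO: 22.08 lies in 18.89–25.10, so I_lo=201, I_hi=300, C_lo=18.89, C_hi=25.10.
(300−201)/(25.10−18.89) × (22.08−18.89) + 201 = 99/6.21 × 3.19 + 201 ≈ 251.86 → 252.
PM10: 413.31 ∈ [331.40, 497.75] ↔ index [151, 200].
151 + (413.31−331.40)·(200−151)/(497.75−331.40) = 151 + 81.91·49/166.35 ≈ 175.13, so AQI = 175.
PM2.5: 241.139 ∈ [232.862, 330.990] ↔ index [101, 150].
101 + (241.139−232.862)·(150−101)/(330.990−232.862) = 101 + 8.277·49/98.128 ≈ 105.13, so AQI = 105.
Sub-indices: SO₂→54, CO→252, PM10→175, PM2.5→105. Ranked high→low: 252, 175, 105, 54. Second-highest sub-index = 175.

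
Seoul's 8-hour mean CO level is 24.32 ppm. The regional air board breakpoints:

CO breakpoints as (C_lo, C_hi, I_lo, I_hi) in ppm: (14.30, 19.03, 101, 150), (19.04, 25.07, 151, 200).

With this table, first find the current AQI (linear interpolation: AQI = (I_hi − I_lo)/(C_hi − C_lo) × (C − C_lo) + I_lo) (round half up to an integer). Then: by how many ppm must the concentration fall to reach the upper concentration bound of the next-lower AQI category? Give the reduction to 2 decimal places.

5.29

CO: row 19.04–25.07 (AQI 151–200). (200−151)·(24.32−19.04)/(25.07−19.04) + 151 = 49·5.28/6.03 + 151 ≈ 193.91 → 194.
Current AQI 194 is in the Unhealthy range (151–200). The next-lower category tops out at AQI 150, whose upper concentration bound is 19.03 ppm.
Reduction needed = 24.32 − 19.03 = 5.29 ppm.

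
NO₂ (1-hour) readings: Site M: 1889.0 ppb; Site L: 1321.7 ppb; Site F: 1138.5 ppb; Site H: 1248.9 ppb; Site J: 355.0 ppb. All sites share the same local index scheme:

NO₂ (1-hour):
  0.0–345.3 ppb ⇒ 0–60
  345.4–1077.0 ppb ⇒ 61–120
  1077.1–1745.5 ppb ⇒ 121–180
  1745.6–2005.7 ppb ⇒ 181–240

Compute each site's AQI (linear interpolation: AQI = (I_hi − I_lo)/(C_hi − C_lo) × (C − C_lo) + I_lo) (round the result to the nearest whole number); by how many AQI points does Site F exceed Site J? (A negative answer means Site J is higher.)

Site M 1889.0: bracket 1745.6–2005.7 → index 181–240; slope 59/260.1, offset 143.4.
AQI = 181 + 59/260.1·143.4 ≈ 213.53 ⇒ 214.
Site L 1321.7: bracket 1077.1–1745.5 → index 121–180; slope 59/668.4, offset 244.6.
AQI = 121 + 59/668.4·244.6 ≈ 142.59 ⇒ 143.
Site F: row 1077.1–1745.5 (AQI 121–180). (180−121)·(1138.5−1077.1)/(1745.5−1077.1) + 121 = 59·61.4/668.4 + 121 ≈ 126.42 → 126.
Site H: 1248.9 lies in 1077.1–1745.5, so I_lo=121, I_hi=180, C_lo=1077.1, C_hi=1745.5.
(180−121)/(1745.5−1077.1) × (1248.9−1077.1) + 121 = 59/668.4 × 171.8 + 121 ≈ 136.16 → 136.
Site J: 355.0 lies in 345.4–1077.0, so I_lo=61, I_hi=120, C_lo=345.4, C_hi=1077.0.
(120−61)/(1077.0−345.4) × (355.0−345.4) + 61 = 59/731.6 × 9.6 + 61 ≈ 61.77 → 62.
AQIs: Site M=214, Site L=143, Site F=126, Site H=136, Site J=62. Site F (126) − Site J (62) = 64.

64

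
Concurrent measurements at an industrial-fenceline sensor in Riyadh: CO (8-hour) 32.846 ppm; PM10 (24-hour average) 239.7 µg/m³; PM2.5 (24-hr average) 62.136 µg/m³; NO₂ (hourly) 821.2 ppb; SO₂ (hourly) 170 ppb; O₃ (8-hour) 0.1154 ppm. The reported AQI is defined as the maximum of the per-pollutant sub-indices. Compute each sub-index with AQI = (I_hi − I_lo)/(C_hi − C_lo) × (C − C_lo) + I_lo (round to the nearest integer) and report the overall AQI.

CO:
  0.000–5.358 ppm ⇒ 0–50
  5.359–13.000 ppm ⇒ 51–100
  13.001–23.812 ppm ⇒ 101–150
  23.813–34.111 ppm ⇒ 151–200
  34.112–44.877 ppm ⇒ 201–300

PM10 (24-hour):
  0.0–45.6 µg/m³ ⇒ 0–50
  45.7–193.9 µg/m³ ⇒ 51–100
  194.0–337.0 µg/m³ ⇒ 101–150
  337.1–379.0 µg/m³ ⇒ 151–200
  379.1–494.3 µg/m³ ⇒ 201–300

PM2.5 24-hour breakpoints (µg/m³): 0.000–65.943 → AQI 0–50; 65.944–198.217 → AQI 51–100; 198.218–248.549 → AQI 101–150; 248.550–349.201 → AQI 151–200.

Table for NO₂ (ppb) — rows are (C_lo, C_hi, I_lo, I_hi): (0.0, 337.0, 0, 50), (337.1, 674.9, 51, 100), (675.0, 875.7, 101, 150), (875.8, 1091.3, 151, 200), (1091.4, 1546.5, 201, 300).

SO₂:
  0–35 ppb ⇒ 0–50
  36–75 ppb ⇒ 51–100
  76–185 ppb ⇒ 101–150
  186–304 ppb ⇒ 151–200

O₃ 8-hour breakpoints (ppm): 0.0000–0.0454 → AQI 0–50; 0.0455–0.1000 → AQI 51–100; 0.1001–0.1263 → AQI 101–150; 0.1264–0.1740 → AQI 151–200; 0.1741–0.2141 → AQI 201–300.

CO 32.846: bracket 23.813–34.111 → index 151–200; slope 49/10.298, offset 9.033.
AQI = 151 + 49/10.298·9.033 ≈ 193.98 ⇒ 194.
PM10: row 194.0–337.0 (AQI 101–150). (150−101)·(239.7−194.0)/(337.0−194.0) + 101 = 49·45.7/143.0 + 101 ≈ 116.66 → 117.
PM2.5: 62.136 lies in 0.000–65.943, so I_lo=0, I_hi=50, C_lo=0.000, C_hi=65.943.
(50−0)/(65.943−0.000) × (62.136−0.000) + 0 = 50/65.943 × 62.136 + 0 ≈ 47.11 → 47.
NO₂ 821.2: bracket 675.0–875.7 → index 101–150; slope 49/200.7, offset 146.2.
AQI = 101 + 49/200.7·146.2 ≈ 136.69 ⇒ 137.
SO₂: 170 lies in 76–185, so I_lo=101, I_hi=150, C_lo=76, C_hi=185.
(150−101)/(185−76) × (170−76) + 101 = 49/109 × 94 + 101 ≈ 143.26 → 143.
O₃: 0.1154 lies in 0.1001–0.1263, so I_lo=101, I_hi=150, C_lo=0.1001, C_hi=0.1263.
(150−101)/(0.1263−0.1001) × (0.1154−0.1001) + 101 = 49/0.0262 × 0.0153 + 101 ≈ 129.61 → 130.
Sub-indices: CO→194, PM10→117, PM2.5→47, NO₂→137, SO₂→143, O₃→130. Overall AQI = max = 194; dominant pollutant is CO.

194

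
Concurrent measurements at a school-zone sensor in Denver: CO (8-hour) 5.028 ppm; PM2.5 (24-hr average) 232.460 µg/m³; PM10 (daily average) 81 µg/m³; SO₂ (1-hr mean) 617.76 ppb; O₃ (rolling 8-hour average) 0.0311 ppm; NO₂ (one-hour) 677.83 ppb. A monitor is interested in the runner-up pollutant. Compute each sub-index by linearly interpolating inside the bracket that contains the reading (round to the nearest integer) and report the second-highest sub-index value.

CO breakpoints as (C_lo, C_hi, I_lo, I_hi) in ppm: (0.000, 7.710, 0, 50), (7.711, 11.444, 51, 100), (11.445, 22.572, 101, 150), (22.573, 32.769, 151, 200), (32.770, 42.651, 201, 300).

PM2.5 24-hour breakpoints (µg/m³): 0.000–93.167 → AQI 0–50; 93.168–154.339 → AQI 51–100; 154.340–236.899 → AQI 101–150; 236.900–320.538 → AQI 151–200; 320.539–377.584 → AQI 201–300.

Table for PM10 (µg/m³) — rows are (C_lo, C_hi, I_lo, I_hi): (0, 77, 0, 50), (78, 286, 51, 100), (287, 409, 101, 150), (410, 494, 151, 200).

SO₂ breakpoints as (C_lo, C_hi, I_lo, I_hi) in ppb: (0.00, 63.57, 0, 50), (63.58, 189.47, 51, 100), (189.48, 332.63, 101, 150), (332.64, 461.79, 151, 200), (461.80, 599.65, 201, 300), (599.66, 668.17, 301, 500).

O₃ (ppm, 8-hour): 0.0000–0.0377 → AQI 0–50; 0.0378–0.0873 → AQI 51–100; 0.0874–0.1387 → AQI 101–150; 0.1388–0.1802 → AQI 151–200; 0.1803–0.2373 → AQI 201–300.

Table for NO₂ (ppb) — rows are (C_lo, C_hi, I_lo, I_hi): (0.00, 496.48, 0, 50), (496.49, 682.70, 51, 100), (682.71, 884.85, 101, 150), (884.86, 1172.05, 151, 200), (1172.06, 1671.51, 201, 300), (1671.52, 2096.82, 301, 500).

147

CO: 5.028 lies in 0.000–7.710, so I_lo=0, I_hi=50, C_lo=0.000, C_hi=7.710.
(50−0)/(7.710−0.000) × (5.028−0.000) + 0 = 50/7.710 × 5.028 + 0 ≈ 32.61 → 33.
PM2.5: row 154.340–236.899 (AQI 101–150). (150−101)·(232.460−154.340)/(236.899−154.340) + 101 = 49·78.120/82.559 + 101 ≈ 147.37 → 147.
PM10: 81 ∈ [78, 286] ↔ index [51, 100].
51 + (81−78)·(100−51)/(286−78) = 51 + 3·49/208 ≈ 51.71, so AQI = 52.
SO₂: 617.76 lies in 599.66–668.17, so I_lo=301, I_hi=500, C_lo=599.66, C_hi=668.17.
(500−301)/(668.17−599.66) × (617.76−599.66) + 301 = 199/68.51 × 18.10 + 301 ≈ 353.57 → 354.
O₃: 0.0311 lies in 0.0000–0.0377, so I_lo=0, I_hi=50, C_lo=0.0000, C_hi=0.0377.
(50−0)/(0.0377−0.0000) × (0.0311−0.0000) + 0 = 50/0.0377 × 0.0311 + 0 ≈ 41.25 → 41.
NO₂: 677.83 ∈ [496.49, 682.70] ↔ index [51, 100].
51 + (677.83−496.49)·(100−51)/(682.70−496.49) = 51 + 181.34·49/186.21 ≈ 98.72, so AQI = 99.
Sub-indices: CO→33, PM2.5→147, PM10→52, SO₂→354, O₃→41, NO₂→99. Ranked high→low: 354, 147, 99, 52, 41, 33. Second-highest sub-index = 147.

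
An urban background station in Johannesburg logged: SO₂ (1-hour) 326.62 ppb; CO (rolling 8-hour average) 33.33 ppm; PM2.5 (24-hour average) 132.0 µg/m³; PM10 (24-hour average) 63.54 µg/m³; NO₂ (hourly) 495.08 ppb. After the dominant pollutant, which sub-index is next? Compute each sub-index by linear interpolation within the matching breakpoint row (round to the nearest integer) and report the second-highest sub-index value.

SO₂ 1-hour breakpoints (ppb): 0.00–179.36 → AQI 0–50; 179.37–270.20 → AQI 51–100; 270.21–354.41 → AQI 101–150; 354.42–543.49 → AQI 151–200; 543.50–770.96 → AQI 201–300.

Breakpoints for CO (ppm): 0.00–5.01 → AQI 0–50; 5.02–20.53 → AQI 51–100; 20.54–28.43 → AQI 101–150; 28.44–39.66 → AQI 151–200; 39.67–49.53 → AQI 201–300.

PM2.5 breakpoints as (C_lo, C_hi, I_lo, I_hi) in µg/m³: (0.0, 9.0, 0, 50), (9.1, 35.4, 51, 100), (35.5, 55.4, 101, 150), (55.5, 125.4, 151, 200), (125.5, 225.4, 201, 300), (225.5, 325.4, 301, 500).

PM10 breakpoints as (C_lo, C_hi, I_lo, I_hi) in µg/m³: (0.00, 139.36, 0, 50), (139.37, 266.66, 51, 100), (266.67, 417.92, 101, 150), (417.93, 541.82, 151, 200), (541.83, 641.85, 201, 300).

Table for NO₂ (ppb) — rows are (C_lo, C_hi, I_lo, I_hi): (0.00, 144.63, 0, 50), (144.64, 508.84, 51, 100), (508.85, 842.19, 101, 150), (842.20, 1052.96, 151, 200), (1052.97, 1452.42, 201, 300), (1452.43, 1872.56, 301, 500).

SO₂ 326.62: bracket 270.21–354.41 → index 101–150; slope 49/84.20, offset 56.41.
AQI = 101 + 49/84.20·56.41 ≈ 133.83 ⇒ 134.
CO 33.33: bracket 28.44–39.66 → index 151–200; slope 49/11.22, offset 4.89.
AQI = 151 + 49/11.22·4.89 ≈ 172.36 ⇒ 172.
PM2.5 132.0: bracket 125.5–225.4 → index 201–300; slope 99/99.9, offset 6.5.
AQI = 201 + 99/99.9·6.5 ≈ 207.44 ⇒ 207.
PM10 63.54: bracket 0.00–139.36 → index 0–50; slope 50/139.36, offset 63.54.
AQI = 0 + 50/139.36·63.54 ≈ 22.80 ⇒ 23.
NO₂ 495.08: bracket 144.64–508.84 → index 51–100; slope 49/364.20, offset 350.44.
AQI = 51 + 49/364.20·350.44 ≈ 98.15 ⇒ 98.
Sub-indices: SO₂→134, CO→172, PM2.5→207, PM10→23, NO₂→98. Ranked high→low: 207, 172, 134, 98, 23. Second-highest sub-index = 172.

172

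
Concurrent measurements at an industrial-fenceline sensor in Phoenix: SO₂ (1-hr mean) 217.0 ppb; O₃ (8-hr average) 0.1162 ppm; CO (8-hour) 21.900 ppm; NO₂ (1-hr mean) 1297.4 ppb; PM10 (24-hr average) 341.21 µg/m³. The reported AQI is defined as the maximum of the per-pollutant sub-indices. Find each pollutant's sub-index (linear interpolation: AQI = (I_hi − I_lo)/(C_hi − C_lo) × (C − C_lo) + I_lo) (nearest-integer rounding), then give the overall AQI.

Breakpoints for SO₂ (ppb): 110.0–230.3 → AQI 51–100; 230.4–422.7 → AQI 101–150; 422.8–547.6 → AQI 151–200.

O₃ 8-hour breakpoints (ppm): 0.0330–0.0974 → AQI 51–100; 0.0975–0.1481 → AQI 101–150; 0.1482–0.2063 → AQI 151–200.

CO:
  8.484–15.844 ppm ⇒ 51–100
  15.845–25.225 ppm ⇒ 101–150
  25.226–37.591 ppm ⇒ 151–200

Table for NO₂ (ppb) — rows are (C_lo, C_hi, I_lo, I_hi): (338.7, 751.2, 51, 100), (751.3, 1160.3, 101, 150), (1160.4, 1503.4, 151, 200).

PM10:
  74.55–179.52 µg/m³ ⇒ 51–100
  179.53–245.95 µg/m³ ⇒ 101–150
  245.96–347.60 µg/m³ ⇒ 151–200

SO₂: row 110.0–230.3 (AQI 51–100). (100−51)·(217.0−110.0)/(230.3−110.0) + 51 = 49·107.0/120.3 + 51 ≈ 94.58 → 95.
O₃: 0.1162 ∈ [0.0975, 0.1481] ↔ index [101, 150].
101 + (0.1162−0.0975)·(150−101)/(0.1481−0.0975) = 101 + 0.0187·49/0.0506 ≈ 119.11, so AQI = 119.
CO: 21.900 ∈ [15.845, 25.225] ↔ index [101, 150].
101 + (21.900−15.845)·(150−101)/(25.225−15.845) = 101 + 6.055·49/9.380 ≈ 132.63, so AQI = 133.
NO₂: 1297.4 lies in 1160.4–1503.4, so I_lo=151, I_hi=200, C_lo=1160.4, C_hi=1503.4.
(200−151)/(1503.4−1160.4) × (1297.4−1160.4) + 151 = 49/343.0 × 137.0 + 151 ≈ 170.57 → 171.
PM10: 341.21 lies in 245.96–347.60, so I_lo=151, I_hi=200, C_lo=245.96, C_hi=347.60.
(200−151)/(347.60−245.96) × (341.21−245.96) + 151 = 49/101.64 × 95.25 + 151 ≈ 196.92 → 197.
Sub-indices: SO₂→95, O₃→119, CO→133, NO₂→171, PM10→197. Overall AQI = max = 197; dominant pollutant is PM10.

197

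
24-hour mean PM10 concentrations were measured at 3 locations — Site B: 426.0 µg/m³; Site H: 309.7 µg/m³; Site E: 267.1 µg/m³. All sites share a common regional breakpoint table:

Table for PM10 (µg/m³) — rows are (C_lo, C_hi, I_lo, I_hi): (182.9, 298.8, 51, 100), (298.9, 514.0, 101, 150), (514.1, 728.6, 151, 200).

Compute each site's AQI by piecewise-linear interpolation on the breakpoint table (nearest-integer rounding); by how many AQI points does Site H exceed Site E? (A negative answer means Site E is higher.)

16

Site B 426.0: bracket 298.9–514.0 → index 101–150; slope 49/215.1, offset 127.1.
AQI = 101 + 49/215.1·127.1 ≈ 129.95 ⇒ 130.
Site H: 309.7 lies in 298.9–514.0, so I_lo=101, I_hi=150, C_lo=298.9, C_hi=514.0.
(150−101)/(514.0−298.9) × (309.7−298.9) + 101 = 49/215.1 × 10.8 + 101 ≈ 103.46 → 103.
Site E: row 182.9–298.8 (AQI 51–100). (100−51)·(267.1−182.9)/(298.8−182.9) + 51 = 49·84.2/115.9 + 51 ≈ 86.60 → 87.
AQIs: Site B=130, Site H=103, Site E=87. Site H (103) − Site E (87) = 16.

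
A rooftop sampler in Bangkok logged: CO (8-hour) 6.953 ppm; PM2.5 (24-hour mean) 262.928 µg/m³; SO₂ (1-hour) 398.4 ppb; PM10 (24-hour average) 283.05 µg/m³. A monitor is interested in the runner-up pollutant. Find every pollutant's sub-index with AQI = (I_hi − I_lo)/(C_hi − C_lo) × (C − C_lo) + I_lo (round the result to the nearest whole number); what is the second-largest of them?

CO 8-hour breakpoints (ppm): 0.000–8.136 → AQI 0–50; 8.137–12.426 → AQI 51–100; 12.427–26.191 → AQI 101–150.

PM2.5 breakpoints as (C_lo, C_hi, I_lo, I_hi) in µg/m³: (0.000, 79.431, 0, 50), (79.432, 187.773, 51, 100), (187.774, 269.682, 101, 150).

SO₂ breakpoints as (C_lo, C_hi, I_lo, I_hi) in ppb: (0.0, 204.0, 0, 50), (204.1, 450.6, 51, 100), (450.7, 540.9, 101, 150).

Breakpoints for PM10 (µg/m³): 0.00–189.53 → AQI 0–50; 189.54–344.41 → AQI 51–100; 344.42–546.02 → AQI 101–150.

90

CO: 6.953 lies in 0.000–8.136, so I_lo=0, I_hi=50, C_lo=0.000, C_hi=8.136.
(50−0)/(8.136−0.000) × (6.953−0.000) + 0 = 50/8.136 × 6.953 + 0 ≈ 42.73 → 43.
PM2.5: 262.928 lies in 187.774–269.682, so I_lo=101, I_hi=150, C_lo=187.774, C_hi=269.682.
(150−101)/(269.682−187.774) × (262.928−187.774) + 101 = 49/81.908 × 75.154 + 101 ≈ 145.96 → 146.
SO₂ 398.4: bracket 204.1–450.6 → index 51–100; slope 49/246.5, offset 194.3.
AQI = 51 + 49/246.5·194.3 ≈ 89.62 ⇒ 90.
PM10 283.05: bracket 189.54–344.41 → index 51–100; slope 49/154.87, offset 93.51.
AQI = 51 + 49/154.87·93.51 ≈ 80.59 ⇒ 81.
Sub-indices: CO→43, PM2.5→146, SO₂→90, PM10→81. Ranked high→low: 146, 90, 81, 43. Second-highest sub-index = 90.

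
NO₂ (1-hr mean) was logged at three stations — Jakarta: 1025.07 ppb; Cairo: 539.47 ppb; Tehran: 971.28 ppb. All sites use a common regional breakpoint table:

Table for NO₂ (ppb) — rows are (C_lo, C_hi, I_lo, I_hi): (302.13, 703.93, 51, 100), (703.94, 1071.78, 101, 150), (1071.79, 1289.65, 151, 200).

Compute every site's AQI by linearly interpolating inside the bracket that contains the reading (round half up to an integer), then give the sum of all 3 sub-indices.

Jakarta 1025.07: bracket 703.94–1071.78 → index 101–150; slope 49/367.84, offset 321.13.
AQI = 101 + 49/367.84·321.13 ≈ 143.78 ⇒ 144.
Cairo 539.47: bracket 302.13–703.93 → index 51–100; slope 49/401.80, offset 237.34.
AQI = 51 + 49/401.80·237.34 ≈ 79.94 ⇒ 80.
Tehran: 971.28 lies in 703.94–1071.78, so I_lo=101, I_hi=150, C_lo=703.94, C_hi=1071.78.
(150−101)/(1071.78−703.94) × (971.28−703.94) + 101 = 49/367.84 × 267.34 + 101 ≈ 136.61 → 137.
AQIs: Jakarta=144, Cairo=80, Tehran=137. Sum = 144 + 80 + 137 = 361.

361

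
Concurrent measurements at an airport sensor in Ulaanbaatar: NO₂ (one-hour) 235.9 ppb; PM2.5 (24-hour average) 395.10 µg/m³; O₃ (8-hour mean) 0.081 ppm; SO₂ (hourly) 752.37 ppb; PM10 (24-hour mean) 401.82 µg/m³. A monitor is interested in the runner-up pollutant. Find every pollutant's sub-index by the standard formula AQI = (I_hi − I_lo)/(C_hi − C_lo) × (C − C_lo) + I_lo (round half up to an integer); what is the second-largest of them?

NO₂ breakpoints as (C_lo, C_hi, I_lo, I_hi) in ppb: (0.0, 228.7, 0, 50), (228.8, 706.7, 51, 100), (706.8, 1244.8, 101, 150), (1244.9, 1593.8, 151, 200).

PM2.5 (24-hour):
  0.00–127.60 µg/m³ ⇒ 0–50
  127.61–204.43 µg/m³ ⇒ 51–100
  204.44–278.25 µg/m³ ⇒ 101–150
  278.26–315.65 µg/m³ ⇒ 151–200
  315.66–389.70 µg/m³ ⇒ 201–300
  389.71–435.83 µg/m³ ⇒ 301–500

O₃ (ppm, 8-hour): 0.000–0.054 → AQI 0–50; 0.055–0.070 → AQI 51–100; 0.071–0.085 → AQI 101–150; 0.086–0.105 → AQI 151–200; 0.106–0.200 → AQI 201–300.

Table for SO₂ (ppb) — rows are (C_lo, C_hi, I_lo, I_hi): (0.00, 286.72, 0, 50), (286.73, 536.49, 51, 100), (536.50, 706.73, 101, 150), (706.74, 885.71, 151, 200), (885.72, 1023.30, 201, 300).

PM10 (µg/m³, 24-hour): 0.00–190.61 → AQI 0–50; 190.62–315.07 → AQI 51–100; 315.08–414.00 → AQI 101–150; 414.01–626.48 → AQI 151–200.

NO₂: 235.9 lies in 228.8–706.7, so I_lo=51, I_hi=100, C_lo=228.8, C_hi=706.7.
(100−51)/(706.7−228.8) × (235.9−228.8) + 51 = 49/477.9 × 7.1 + 51 ≈ 51.73 → 52.
PM2.5: 395.10 ∈ [389.71, 435.83] ↔ index [301, 500].
301 + (395.10−389.71)·(500−301)/(435.83−389.71) = 301 + 5.39·199/46.12 ≈ 324.26, so AQI = 324.
O₃: 0.081 lies in 0.071–0.085, so I_lo=101, I_hi=150, C_lo=0.071, C_hi=0.085.
(150−101)/(0.085−0.071) × (0.081−0.071) + 101 = 49/0.014 × 0.010 + 101 ≈ 136.00 → 136.
SO₂: row 706.74–885.71 (AQI 151–200). (200−151)·(752.37−706.74)/(885.71−706.74) + 151 = 49·45.63/178.97 + 151 ≈ 163.49 → 163.
PM10: row 315.08–414.00 (AQI 101–150). (150−101)·(401.82−315.08)/(414.00−315.08) + 101 = 49·86.74/98.92 + 101 ≈ 143.97 → 144.
Sub-indices: NO₂→52, PM2.5→324, O₃→136, SO₂→163, PM10→144. Ranked high→low: 324, 163, 144, 136, 52. Second-highest sub-index = 163.

163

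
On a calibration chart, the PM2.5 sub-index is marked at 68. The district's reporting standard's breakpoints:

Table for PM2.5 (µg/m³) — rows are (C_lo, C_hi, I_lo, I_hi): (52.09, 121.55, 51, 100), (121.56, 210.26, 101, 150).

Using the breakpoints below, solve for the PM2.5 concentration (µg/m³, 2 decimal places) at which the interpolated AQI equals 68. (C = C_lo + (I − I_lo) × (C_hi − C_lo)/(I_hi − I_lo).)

76.19

AQI 68 lies in the 51–100 band, which corresponds to 52.09–121.55 µg/m³.
C = 52.09 + (68−51)×(121.55−52.09)/(100−51) = 52.09 + 17×69.46/49 ≈ 76.1884 µg/m³ → 76.19 µg/m³ to 2 dp.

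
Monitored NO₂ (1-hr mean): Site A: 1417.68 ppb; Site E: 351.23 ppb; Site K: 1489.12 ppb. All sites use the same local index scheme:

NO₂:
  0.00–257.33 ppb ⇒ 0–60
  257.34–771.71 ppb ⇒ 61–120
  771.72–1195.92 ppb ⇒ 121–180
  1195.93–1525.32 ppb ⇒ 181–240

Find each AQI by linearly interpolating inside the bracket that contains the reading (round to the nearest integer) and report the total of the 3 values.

527

Site A 1417.68: bracket 1195.93–1525.32 → index 181–240; slope 59/329.39, offset 221.75.
AQI = 181 + 59/329.39·221.75 ≈ 220.72 ⇒ 221.
Site E: 351.23 lies in 257.34–771.71, so I_lo=61, I_hi=120, C_lo=257.34, C_hi=771.71.
(120−61)/(771.71−257.34) × (351.23−257.34) + 61 = 59/514.37 × 93.89 + 61 ≈ 71.77 → 72.
Site K: 1489.12 lies in 1195.93–1525.32, so I_lo=181, I_hi=240, C_lo=1195.93, C_hi=1525.32.
(240−181)/(1525.32−1195.93) × (1489.12−1195.93) + 181 = 59/329.39 × 293.19 + 181 ≈ 233.52 → 234.
AQIs: Site A=221, Site E=72, Site K=234. Sum = 221 + 72 + 234 = 527.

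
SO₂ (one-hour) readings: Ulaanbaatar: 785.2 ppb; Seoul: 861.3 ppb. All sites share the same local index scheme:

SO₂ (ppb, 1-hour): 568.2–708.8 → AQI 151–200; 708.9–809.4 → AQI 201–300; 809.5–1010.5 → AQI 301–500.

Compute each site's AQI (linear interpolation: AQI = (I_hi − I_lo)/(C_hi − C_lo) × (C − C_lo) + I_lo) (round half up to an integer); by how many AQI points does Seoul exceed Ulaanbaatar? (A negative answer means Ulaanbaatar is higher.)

Ulaanbaatar 785.2: bracket 708.9–809.4 → index 201–300; slope 99/100.5, offset 76.3.
AQI = 201 + 99/100.5·76.3 ≈ 276.16 ⇒ 276.
Seoul: row 809.5–1010.5 (AQI 301–500). (500−301)·(861.3−809.5)/(1010.5−809.5) + 301 = 199·51.8/201.0 + 301 ≈ 352.28 → 352.
AQIs: Ulaanbaatar=276, Seoul=352. Seoul (352) − Ulaanbaatar (276) = 76.

76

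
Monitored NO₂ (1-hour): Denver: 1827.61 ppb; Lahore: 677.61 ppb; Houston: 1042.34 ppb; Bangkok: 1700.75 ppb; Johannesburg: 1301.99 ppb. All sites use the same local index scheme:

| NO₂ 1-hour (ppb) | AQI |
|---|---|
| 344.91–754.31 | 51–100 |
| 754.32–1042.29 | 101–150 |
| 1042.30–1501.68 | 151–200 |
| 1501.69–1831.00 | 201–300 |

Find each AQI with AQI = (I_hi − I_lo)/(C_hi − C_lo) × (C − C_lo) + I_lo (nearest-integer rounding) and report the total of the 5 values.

981

Denver 1827.61: bracket 1501.69–1831.00 → index 201–300; slope 99/329.31, offset 325.92.
AQI = 201 + 99/329.31·325.92 ≈ 298.98 ⇒ 299.
Lahore 677.61: bracket 344.91–754.31 → index 51–100; slope 49/409.40, offset 332.70.
AQI = 51 + 49/409.40·332.70 ≈ 90.82 ⇒ 91.
Houston 1042.34: bracket 1042.30–1501.68 → index 151–200; slope 49/459.38, offset 0.04.
AQI = 151 + 49/459.38·0.04 ≈ 151.00 ⇒ 151.
Bangkok: 1700.75 lies in 1501.69–1831.00, so I_lo=201, I_hi=300, C_lo=1501.69, C_hi=1831.00.
(300−201)/(1831.00−1501.69) × (1700.75−1501.69) + 201 = 99/329.31 × 199.06 + 201 ≈ 260.84 → 261.
Johannesburg: 1301.99 lies in 1042.30–1501.68, so I_lo=151, I_hi=200, C_lo=1042.30, C_hi=1501.68.
(200−151)/(1501.68−1042.30) × (1301.99−1042.30) + 151 = 49/459.38 × 259.69 + 151 ≈ 178.70 → 179.
AQIs: Denver=299, Lahore=91, Houston=151, Bangkok=261, Johannesburg=179. Sum = 299 + 91 + 151 + 261 + 179 = 981.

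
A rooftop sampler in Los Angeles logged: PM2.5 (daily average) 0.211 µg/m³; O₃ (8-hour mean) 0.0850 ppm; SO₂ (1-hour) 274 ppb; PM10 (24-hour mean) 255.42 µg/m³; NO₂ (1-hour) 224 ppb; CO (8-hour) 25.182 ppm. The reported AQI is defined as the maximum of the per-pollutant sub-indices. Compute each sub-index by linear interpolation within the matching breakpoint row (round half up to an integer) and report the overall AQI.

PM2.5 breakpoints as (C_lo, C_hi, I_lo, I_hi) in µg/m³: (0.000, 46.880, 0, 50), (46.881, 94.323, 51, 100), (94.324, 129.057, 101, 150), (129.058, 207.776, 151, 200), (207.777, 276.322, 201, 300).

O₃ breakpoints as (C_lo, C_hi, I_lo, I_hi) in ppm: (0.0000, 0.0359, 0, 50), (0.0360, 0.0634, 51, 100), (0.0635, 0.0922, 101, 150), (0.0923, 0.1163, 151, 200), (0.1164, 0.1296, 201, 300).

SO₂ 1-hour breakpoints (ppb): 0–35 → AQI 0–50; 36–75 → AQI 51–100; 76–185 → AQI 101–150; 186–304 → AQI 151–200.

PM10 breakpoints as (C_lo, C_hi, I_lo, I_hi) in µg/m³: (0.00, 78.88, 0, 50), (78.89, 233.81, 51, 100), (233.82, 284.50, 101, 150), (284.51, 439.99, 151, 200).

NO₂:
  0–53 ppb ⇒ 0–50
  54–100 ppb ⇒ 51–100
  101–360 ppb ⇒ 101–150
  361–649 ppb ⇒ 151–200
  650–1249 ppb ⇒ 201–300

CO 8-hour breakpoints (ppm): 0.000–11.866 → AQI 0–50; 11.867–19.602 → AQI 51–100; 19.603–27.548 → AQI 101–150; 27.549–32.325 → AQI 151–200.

188

PM2.5: 0.211 lies in 0.000–46.880, so I_lo=0, I_hi=50, C_lo=0.000, C_hi=46.880.
(50−0)/(46.880−0.000) × (0.211−0.000) + 0 = 50/46.880 × 0.211 + 0 ≈ 0.23 → 0.
O₃: 0.0850 ∈ [0.0635, 0.0922] ↔ index [101, 150].
101 + (0.0850−0.0635)·(150−101)/(0.0922−0.0635) = 101 + 0.0215·49/0.0287 ≈ 137.71, so AQI = 138.
SO₂: row 186–304 (AQI 151–200). (200−151)·(274−186)/(304−186) + 151 = 49·88/118 + 151 ≈ 187.54 → 188.
PM10: 255.42 ∈ [233.82, 284.50] ↔ index [101, 150].
101 + (255.42−233.82)·(150−101)/(284.50−233.82) = 101 + 21.60·49/50.68 ≈ 121.88, so AQI = 122.
NO₂: row 101–360 (AQI 101–150). (150−101)·(224−101)/(360−101) + 101 = 49·123/259 + 101 ≈ 124.27 → 124.
CO: 25.182 ∈ [19.603, 27.548] ↔ index [101, 150].
101 + (25.182−19.603)·(150−101)/(27.548−19.603) = 101 + 5.579·49/7.945 ≈ 135.41, so AQI = 135.
Sub-indices: PM2.5→0, O₃→138, SO₂→188, PM10→122, NO₂→124, CO→135. Overall AQI = max = 188; dominant pollutant is SO₂.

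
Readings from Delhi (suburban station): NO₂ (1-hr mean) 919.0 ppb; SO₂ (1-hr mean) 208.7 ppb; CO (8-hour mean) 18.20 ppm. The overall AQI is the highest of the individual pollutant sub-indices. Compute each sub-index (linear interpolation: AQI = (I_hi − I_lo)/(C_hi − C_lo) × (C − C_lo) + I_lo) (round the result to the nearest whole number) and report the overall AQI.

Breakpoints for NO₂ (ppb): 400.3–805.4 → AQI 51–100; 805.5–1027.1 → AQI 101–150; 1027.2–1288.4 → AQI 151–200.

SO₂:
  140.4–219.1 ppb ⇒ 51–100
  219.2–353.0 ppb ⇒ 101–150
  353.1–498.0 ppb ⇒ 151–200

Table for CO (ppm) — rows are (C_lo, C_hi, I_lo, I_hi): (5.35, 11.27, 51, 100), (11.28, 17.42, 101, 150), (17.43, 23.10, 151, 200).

158

NO₂: 919.0 lies in 805.5–1027.1, so I_lo=101, I_hi=150, C_lo=805.5, C_hi=1027.1.
(150−101)/(1027.1−805.5) × (919.0−805.5) + 101 = 49/221.6 × 113.5 + 101 ≈ 126.10 → 126.
SO₂: 208.7 ∈ [140.4, 219.1] ↔ index [51, 100].
51 + (208.7−140.4)·(100−51)/(219.1−140.4) = 51 + 68.3·49/78.7 ≈ 93.52, so AQI = 94.
CO 18.20: bracket 17.43–23.10 → index 151–200; slope 49/5.67, offset 0.77.
AQI = 151 + 49/5.67·0.77 ≈ 157.65 ⇒ 158.
Sub-indices: NO₂→126, SO₂→94, CO→158. Overall AQI = max = 158; dominant pollutant is CO.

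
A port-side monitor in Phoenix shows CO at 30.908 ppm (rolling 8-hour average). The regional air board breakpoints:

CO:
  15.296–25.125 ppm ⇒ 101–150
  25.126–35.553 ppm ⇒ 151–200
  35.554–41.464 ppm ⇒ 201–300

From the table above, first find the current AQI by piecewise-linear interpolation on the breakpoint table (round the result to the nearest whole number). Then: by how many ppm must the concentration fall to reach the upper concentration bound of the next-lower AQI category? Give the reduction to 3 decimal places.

5.783

CO: 30.908 ∈ [25.126, 35.553] ↔ index [151, 200].
151 + (30.908−25.126)·(200−151)/(35.553−25.126) = 151 + 5.782·49/10.427 ≈ 178.17, so AQI = 178.
Current AQI 178 is in the Unhealthy range (151–200). The next-lower category tops out at AQI 150, whose upper concentration bound is 25.125 ppm.
Reduction needed = 30.908 − 25.125 = 5.783 ppm.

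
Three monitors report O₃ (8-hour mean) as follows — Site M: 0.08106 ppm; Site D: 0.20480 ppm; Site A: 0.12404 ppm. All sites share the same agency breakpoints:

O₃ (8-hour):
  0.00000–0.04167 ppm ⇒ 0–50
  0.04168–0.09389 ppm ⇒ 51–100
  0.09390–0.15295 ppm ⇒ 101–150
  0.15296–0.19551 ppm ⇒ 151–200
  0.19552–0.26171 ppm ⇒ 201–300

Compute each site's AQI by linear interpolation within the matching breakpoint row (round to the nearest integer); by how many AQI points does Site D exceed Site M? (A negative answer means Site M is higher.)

127

Site M: 0.08106 lies in 0.04168–0.09389, so I_lo=51, I_hi=100, C_lo=0.04168, C_hi=0.09389.
(100−51)/(0.09389−0.04168) × (0.08106−0.04168) + 51 = 49/0.05221 × 0.03938 + 51 ≈ 87.96 → 88.
Site D: 0.20480 ∈ [0.19552, 0.26171] ↔ index [201, 300].
201 + (0.20480−0.19552)·(300−201)/(0.26171−0.19552) = 201 + 0.00928·99/0.06619 ≈ 214.88, so AQI = 215.
Site A 0.12404: bracket 0.09390–0.15295 → index 101–150; slope 49/0.05905, offset 0.03014.
AQI = 101 + 49/0.05905·0.03014 ≈ 126.01 ⇒ 126.
AQIs: Site M=88, Site D=215, Site A=126. Site D (215) − Site M (88) = 127.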